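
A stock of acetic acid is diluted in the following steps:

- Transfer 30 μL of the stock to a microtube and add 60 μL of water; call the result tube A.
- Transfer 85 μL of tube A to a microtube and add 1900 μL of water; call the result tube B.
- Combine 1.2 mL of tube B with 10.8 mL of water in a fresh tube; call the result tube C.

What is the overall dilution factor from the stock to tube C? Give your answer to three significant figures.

Step 1: 30 μL + 60 μL = 90 μL total → factor 90/30 = 3
Step 2: 85 μL + 1900 μL = 1985 μL total → factor 1985/85 = 23.353
Step 3: 1.2 mL + 10.8 mL = 12 mL total → factor 12/1.2 = 10
Overall dilution factor = 3 × 23.353 × 10 = 700.59

701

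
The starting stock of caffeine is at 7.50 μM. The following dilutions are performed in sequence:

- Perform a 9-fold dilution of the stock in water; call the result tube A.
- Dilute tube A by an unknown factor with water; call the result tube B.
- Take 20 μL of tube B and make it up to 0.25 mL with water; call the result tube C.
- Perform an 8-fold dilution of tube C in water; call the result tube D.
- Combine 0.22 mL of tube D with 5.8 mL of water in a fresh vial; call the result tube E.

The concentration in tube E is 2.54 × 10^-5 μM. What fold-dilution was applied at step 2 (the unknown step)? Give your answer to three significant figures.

Step 1: 9-fold → factor 9
Step 2: unknown factor x
Step 3: 20 μL brought to 0.25 mL → factor 250/20 = 12.5
Step 4: 8-fold → factor 8
Step 5: 0.22 mL + 5.8 mL = 6.02 mL total → factor 6.02/0.22 = 27.364
Product of known-step factors = 24627
Overall factor = 7.50 μM / (2.54 × 10^-5 μM) = 2.9528 × 10^5
x = 2.9528 × 10^5 / 24627 = 12.0

12.0-fold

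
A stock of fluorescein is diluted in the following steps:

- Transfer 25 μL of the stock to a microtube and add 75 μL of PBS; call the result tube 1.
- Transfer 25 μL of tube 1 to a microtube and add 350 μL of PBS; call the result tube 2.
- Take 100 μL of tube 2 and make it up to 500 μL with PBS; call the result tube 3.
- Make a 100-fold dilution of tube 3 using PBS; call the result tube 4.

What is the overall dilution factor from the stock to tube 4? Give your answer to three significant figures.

Step 1: 25 μL + 75 μL = 100 μL total → factor 100/25 = 4
Step 2: 25 μL + 350 μL = 375 μL total → factor 375/25 = 15
Step 3: 100 μL brought to 500 μL → factor 500/100 = 5
Step 4: 100-fold → factor 100
Overall dilution factor = 4 × 15 × 5 × 100 = 30000

3.00 × 10^4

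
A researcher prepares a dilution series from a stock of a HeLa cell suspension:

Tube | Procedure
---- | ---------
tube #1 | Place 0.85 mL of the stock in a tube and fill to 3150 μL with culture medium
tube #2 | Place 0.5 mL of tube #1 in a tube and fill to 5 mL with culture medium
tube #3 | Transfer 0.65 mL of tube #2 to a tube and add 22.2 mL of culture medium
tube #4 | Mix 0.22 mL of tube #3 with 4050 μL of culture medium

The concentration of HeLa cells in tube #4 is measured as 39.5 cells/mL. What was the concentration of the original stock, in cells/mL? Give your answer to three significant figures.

9.99 × 10^5 cells/mL

Step 1: 0.85 mL brought to 3150 μL → factor 3.15/0.85 = 3.7059
Step 2: 0.5 mL brought to 5 mL → factor 5/0.5 = 10
Step 3: 0.65 mL + 22.2 mL = 22.85 mL total → factor 22.85/0.65 = 35.154
Step 4: 0.22 mL + 4050 μL = 4.27 mL total → factor 4.27/0.22 = 19.409
Overall dilution factor = 3.7059 × 10 × 35.154 × 19.409 = 25285
Stock = 39.5 cells/mL × 25285 = 9.99 × 10^5 cells/mL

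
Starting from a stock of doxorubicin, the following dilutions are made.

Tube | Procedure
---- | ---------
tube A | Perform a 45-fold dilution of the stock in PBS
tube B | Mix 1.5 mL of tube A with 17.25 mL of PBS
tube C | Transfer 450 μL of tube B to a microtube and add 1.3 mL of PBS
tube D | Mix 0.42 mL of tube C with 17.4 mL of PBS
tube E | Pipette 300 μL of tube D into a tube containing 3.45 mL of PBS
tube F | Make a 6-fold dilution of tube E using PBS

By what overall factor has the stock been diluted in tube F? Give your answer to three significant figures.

6.96 × 10^6

Step 1: 45-fold → factor 45
Step 2: 1.5 mL + 17.25 mL = 18.75 mL total → factor 18.75/1.5 = 12.5
Step 3: 450 μL + 1.3 mL = 1750 μL total → factor 1750/450 = 3.8889
Step 4: 0.42 mL + 17.4 mL = 17.82 mL total → factor 17.82/0.42 = 42.429
Step 5: 300 μL + 3.45 mL = 3750 μL total → factor 3750/300 = 12.5
Step 6: 6-fold → factor 6
Overall dilution factor = 45 × 12.5 × 3.8889 × 42.429 × 12.5 × 6 = 6.9609 × 10^6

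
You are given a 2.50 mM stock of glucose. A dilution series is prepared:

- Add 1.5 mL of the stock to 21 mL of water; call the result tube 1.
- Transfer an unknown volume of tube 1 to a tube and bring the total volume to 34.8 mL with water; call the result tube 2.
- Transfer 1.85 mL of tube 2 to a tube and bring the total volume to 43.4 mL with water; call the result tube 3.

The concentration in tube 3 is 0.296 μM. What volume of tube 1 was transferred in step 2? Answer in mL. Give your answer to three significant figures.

1.45 mL

Step 1: 1.5 mL + 21 mL = 22.5 mL total → factor 22.5/1.5 = 15
Step 2: v brought to 34.8 mL → factor = 34.8 mL/v
Step 3: 1.85 mL brought to 43.4 mL → factor 43.4/1.85 = 23.459
Product of known-step factors = 351.89
Overall factor = 2.50 mM / (0.296 μM) = 8445.9
Step-2 factor = 8445.9 / 351.89 = 24.002
v = 34.8 mL / 24.002 = 1.45 mL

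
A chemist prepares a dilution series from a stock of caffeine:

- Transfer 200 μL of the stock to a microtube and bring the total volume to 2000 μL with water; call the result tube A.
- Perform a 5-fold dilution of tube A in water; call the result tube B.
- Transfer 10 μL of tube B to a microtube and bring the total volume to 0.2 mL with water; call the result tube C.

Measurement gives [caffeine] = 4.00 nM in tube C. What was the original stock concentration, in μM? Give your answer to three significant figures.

Step 1: 200 μL brought to 2000 μL → factor 2000/200 = 10
Step 2: 5-fold → factor 5
Step 3: 10 μL brought to 0.2 mL → factor 200/10 = 20
Overall dilution factor = 10 × 5 × 20 = 1000
Stock = 4.00 nM × 1000 = 4000 nM = 4.00 μM

4.00 μM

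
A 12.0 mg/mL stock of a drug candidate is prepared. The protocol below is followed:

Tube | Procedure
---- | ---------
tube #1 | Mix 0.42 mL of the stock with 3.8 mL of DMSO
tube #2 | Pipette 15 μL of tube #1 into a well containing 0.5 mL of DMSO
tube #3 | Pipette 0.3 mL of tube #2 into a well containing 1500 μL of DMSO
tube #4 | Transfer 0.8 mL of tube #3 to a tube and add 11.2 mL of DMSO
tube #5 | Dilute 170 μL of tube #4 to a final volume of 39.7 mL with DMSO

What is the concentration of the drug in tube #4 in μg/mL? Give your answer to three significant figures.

Step 1: 0.42 mL + 3.8 mL = 4.22 mL total → factor 4.22/0.42 = 10.048
Step 2: 15 μL + 0.5 mL = 515 μL total → factor 515/15 = 34.333
Step 3: 0.3 mL + 1500 μL = 1.8 mL total → factor 1.8/0.3 = 6
Step 4: 0.8 mL + 11.2 mL = 12 mL total → factor 12/0.8 = 15
Dilution factor through tube #4 = 10.048 × 34.333 × 6 × 15 = 31047
[tube #4] = 12.0 mg/mL / 31047 = 0.0003865 mg/mL = 0.387 μg/mL

0.387 μg/mL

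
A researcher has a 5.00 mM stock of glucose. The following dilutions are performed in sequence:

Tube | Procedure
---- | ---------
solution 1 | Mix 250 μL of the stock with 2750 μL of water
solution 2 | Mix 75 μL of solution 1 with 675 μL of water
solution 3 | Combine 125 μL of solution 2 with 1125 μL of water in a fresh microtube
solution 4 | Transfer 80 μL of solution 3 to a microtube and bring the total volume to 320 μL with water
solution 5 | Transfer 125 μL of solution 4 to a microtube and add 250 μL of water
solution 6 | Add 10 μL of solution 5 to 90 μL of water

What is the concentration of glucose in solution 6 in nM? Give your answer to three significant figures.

34.7 nM

Step 1: 250 μL + 2750 μL = 3000 μL total → factor 3000/250 = 12
Step 2: 75 μL + 675 μL = 750 μL total → factor 750/75 = 10
Step 3: 125 μL + 1125 μL = 1250 μL total → factor 1250/125 = 10
Step 4: 80 μL brought to 320 μL → factor 320/80 = 4
Step 5: 125 μL + 250 μL = 375 μL total → factor 375/125 = 3
Step 6: 10 μL + 90 μL = 100 μL total → factor 100/10 = 10
Overall dilution factor = 12 × 10 × 10 × 4 × 3 × 10 = 1.44 × 10^5
Final = 5.00 mM / 1.44 × 10^5 = 3.472 × 10^-5 mM = 34.7 nM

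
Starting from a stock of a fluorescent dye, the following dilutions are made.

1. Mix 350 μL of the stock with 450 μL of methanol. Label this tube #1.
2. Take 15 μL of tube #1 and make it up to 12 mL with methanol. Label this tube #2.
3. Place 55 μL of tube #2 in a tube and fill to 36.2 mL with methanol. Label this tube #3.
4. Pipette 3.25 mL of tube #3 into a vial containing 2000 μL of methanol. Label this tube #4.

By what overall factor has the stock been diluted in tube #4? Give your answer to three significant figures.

Step 1: 350 μL + 450 μL = 800 μL total → factor 800/350 = 2.2857
Step 2: 15 μL brought to 12 mL → factor 12000/15 = 800
Step 3: 55 μL brought to 36.2 mL → factor 36200/55 = 658.18
Step 4: 3.25 mL + 2000 μL = 5.25 mL total → factor 5.25/3.25 = 1.6154
Overall dilution factor = 2.2857 × 800 × 658.18 × 1.6154 = 1.9442 × 10^6

1.94 × 10^6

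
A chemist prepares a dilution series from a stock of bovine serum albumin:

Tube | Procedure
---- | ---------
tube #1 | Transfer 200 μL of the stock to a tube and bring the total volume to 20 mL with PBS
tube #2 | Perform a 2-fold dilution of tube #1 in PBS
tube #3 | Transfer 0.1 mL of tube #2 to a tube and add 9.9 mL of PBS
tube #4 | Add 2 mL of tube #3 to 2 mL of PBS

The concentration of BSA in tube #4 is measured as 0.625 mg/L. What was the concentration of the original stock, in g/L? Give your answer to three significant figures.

25.0 g/L

Step 1: 200 μL brought to 20 mL → factor 20000/200 = 100
Step 2: 2-fold → factor 2
Step 3: 0.1 mL + 9.9 mL = 10 mL total → factor 10/0.1 = 100
Step 4: 2 mL + 2 mL = 4 mL total → factor 4/2 = 2
Overall dilution factor = 100 × 2 × 100 × 2 = 40000
Stock = 0.625 mg/L × 40000 = 2.500 × 10^4 mg/L = 25.0 g/L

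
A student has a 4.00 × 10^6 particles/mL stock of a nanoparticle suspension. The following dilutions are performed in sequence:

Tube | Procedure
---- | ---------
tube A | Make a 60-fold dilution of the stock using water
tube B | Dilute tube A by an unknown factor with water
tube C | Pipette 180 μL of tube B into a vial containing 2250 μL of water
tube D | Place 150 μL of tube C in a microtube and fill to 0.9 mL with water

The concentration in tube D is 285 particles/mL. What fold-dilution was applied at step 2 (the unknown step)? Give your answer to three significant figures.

Step 1: 60-fold → factor 60
Step 2: unknown factor x
Step 3: 180 μL + 2250 μL = 2430 μL total → factor 2430/180 = 13.5
Step 4: 150 μL brought to 0.9 mL → factor 900/150 = 6
Product of known-step factors = 4860
Overall factor = 4.00 × 10^6 particles/mL / (285 particles/mL) = 14035
x = 14035 / 4860 = 2.89

2.89-fold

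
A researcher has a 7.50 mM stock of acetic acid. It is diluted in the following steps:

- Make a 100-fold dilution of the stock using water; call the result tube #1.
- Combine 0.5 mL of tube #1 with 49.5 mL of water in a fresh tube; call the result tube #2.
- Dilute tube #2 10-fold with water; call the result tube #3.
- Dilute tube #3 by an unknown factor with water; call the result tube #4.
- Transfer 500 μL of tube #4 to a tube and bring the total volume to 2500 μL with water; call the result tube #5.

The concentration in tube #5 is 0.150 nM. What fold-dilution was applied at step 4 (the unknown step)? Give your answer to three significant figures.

100-fold

Step 1: 100-fold → factor 100
Step 2: 0.5 mL + 49.5 mL = 50 mL total → factor 50/0.5 = 100
Step 3: 10-fold → factor 10
Step 4: unknown factor x
Step 5: 500 μL brought to 2500 μL → factor 2500/500 = 5
Product of known-step factors = 5 × 10^5
Overall factor = 7.50 mM / (0.150 nM) = 5 × 10^7
x = 5 × 10^7 / 5 × 10^5 = 100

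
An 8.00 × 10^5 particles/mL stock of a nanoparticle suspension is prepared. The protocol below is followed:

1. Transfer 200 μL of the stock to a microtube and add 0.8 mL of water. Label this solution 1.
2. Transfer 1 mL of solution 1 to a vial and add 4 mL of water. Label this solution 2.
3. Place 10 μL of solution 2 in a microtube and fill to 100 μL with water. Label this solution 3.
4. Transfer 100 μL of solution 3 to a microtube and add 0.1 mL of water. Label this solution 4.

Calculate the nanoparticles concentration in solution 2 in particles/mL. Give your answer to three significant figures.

Step 1: 200 μL + 0.8 mL = 1000 μL total → factor 1000/200 = 5
Step 2: 1 mL + 4 mL = 5 mL total → factor 5/1 = 5
Dilution factor through solution 2 = 5 × 5 = 25
[solution 2] = 8.00 × 10^5 particles/mL / 25 = 3.20 × 10^4 particles/mL

3.20 × 10^4 particles/mL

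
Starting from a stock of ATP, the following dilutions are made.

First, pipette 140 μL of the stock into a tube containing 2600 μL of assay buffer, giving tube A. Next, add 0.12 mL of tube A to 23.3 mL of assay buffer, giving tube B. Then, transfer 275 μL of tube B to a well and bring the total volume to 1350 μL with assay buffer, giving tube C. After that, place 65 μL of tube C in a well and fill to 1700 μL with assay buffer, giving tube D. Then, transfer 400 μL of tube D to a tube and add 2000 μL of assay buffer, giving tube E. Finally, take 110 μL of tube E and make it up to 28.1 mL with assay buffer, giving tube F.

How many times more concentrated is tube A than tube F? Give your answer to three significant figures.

Step 1: 140 μL + 2600 μL = 2740 μL total → factor 2740/140 = 19.571
Step 2: 0.12 mL + 23.3 mL = 23.42 mL total → factor 23.42/0.12 = 195.17
Step 3: 275 μL brought to 1350 μL → factor 1350/275 = 4.9091
Step 4: 65 μL brought to 1700 μL → factor 1700/65 = 26.154
Step 5: 400 μL + 2000 μL = 2400 μL total → factor 2400/400 = 6
Step 6: 110 μL brought to 28.1 mL → factor 28100/110 = 255.45
Dilution factor to tube A = 19.571; to tube F = 7.5167 × 10^8
[tube A]/[tube F] = (factor to tube F)/(factor to tube A) = 7.5167 × 10^8/19.571 = 3.84 × 10^7

3.84 × 10^7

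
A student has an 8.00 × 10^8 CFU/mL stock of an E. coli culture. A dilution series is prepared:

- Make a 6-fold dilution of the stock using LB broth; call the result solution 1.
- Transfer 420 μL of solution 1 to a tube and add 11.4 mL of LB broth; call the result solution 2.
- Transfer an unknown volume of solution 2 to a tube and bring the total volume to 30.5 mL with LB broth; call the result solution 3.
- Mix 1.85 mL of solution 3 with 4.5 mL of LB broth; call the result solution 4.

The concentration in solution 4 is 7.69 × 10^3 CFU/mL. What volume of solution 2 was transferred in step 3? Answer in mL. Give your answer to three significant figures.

Step 1: 6-fold → factor 6
Step 2: 420 μL + 11.4 mL = 11820 μL total → factor 11820/420 = 28.143
Step 3: v brought to 30.5 mL → factor = 30.5 mL/v
Step 4: 1.85 mL + 4.5 mL = 6.35 mL total → factor 6.35/1.85 = 3.4324
Product of known-step factors = 579.59
Overall factor = 8.00 × 10^8 CFU/mL / (7.69 × 10^3 CFU/mL) = 1.0403 × 10^5
Step-3 factor = 1.0403 × 10^5 / 579.59 = 179.49
v = 30.5 mL / 179.49 = 0.170 mL

0.170 mL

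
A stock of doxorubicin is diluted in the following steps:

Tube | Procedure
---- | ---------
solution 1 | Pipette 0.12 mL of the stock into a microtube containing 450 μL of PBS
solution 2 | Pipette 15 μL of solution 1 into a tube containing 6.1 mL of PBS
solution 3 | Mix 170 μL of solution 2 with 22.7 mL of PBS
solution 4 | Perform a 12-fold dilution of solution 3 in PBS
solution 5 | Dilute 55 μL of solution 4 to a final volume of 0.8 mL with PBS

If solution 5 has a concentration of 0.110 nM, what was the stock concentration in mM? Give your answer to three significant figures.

5.00 mM

Step 1: 0.12 mL + 450 μL = 0.57 mL total → factor 0.57/0.12 = 4.75
Step 2: 15 μL + 6.1 mL = 6115 μL total → factor 6115/15 = 407.67
Step 3: 170 μL + 22.7 mL = 22870 μL total → factor 22870/170 = 134.53
Step 4: 12-fold → factor 12
Step 5: 55 μL brought to 0.8 mL → factor 800/55 = 14.545
Overall dilution factor = 4.75 × 407.67 × 134.53 × 12 × 14.545 = 4.547 × 10^7
Stock = 0.110 nM × 4.547 × 10^7 = 5.002 × 10^6 nM = 5.00 mM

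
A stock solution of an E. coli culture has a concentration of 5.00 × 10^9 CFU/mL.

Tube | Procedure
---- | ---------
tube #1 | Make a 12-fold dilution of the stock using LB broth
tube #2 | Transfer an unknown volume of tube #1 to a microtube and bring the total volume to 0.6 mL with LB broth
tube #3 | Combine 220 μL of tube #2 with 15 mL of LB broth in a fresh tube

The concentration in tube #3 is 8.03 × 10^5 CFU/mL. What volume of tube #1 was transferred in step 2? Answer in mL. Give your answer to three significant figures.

Step 1: 12-fold → factor 12
Step 2: v brought to 0.6 mL → factor = 0.6 mL/v
Step 3: 220 μL + 15 mL = 15220 μL total → factor 15220/220 = 69.182
Product of known-step factors = 830.18
Overall factor = 5.00 × 10^9 CFU/mL / (8.03 × 10^5 CFU/mL) = 6226.7
Step-2 factor = 6226.7 / 830.18 = 7.5003
v = 0.6 mL / 7.5003 = 0.0800 mL

0.0800 mL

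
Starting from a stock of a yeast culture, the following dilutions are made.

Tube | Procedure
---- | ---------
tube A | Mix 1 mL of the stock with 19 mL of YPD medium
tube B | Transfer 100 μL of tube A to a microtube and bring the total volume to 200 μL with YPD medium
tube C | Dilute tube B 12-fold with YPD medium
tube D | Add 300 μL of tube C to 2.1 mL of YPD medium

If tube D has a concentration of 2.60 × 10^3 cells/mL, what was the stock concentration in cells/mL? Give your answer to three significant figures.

Step 1: 1 mL + 19 mL = 20 mL total → factor 20/1 = 20
Step 2: 100 μL brought to 200 μL → factor 200/100 = 2
Step 3: 12-fold → factor 12
Step 4: 300 μL + 2.1 mL = 2400 μL total → factor 2400/300 = 8
Overall dilution factor = 20 × 2 × 12 × 8 = 3840
Stock = 2.60 × 10^3 cells/mL × 3840 = 9.98 × 10^6 cells/mL

9.98 × 10^6 cells/mL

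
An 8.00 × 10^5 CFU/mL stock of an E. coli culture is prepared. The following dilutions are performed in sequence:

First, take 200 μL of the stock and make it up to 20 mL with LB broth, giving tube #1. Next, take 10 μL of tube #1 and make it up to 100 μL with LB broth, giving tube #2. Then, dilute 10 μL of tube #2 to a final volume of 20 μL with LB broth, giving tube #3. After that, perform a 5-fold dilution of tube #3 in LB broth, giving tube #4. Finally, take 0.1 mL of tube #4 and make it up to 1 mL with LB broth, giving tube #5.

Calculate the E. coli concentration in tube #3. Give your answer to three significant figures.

Step 1: 200 μL brought to 20 mL → factor 20000/200 = 100
Step 2: 10 μL brought to 100 μL → factor 100/10 = 10
Step 3: 10 μL brought to 20 μL → factor 20/10 = 2
Dilution factor through tube #3 = 100 × 10 × 2 = 2000
[tube #3] = 8.00 × 10^5 CFU/mL / 2000 = 400 CFU/mL

400 CFU/mL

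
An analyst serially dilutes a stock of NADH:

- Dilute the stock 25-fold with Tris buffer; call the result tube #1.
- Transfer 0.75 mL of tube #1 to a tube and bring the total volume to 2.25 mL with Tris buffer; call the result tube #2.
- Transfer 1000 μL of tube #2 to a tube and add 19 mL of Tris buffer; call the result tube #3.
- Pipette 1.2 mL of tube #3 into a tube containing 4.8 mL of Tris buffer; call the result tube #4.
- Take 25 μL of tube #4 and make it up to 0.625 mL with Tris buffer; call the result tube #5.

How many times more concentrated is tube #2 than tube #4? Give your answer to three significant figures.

Step 1: 25-fold → factor 25
Step 2: 0.75 mL brought to 2.25 mL → factor 2.25/0.75 = 3
Step 3: 1000 μL + 19 mL = 20000 μL total → factor 20000/1000 = 20
Step 4: 1.2 mL + 4.8 mL = 6 mL total → factor 6/1.2 = 5
Dilution factor to tube #2 = 75; to tube #4 = 7500
[tube #2]/[tube #4] = (factor to tube #4)/(factor to tube #2) = 7500/75 = 100

100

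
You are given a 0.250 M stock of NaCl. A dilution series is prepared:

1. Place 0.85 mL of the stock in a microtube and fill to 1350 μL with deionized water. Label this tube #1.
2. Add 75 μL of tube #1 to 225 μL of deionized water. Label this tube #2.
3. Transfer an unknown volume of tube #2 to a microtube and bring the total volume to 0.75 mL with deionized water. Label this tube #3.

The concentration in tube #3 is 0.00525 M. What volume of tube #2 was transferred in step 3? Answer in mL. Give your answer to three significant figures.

Step 1: 0.85 mL brought to 1350 μL → factor 1.35/0.85 = 1.5882
Step 2: 75 μL + 225 μL = 300 μL total → factor 300/75 = 4
Step 3: v brought to 0.75 mL → factor = 0.75 mL/v
Product of known-step factors = 6.3529
Overall factor = 0.250 M / (0.00525 M) = 47.619
Step-3 factor = 47.619 / 6.3529 = 7.4956
v = 0.75 mL / 7.4956 = 0.100 mL

0.100 mL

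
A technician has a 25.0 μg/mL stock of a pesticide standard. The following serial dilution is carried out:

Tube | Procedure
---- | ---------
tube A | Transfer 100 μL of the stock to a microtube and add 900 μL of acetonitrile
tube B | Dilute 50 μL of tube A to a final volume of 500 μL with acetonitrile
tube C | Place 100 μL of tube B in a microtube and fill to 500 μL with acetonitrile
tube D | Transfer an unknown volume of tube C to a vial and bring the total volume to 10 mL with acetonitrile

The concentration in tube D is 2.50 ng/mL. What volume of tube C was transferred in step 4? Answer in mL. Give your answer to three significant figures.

0.500 mL

Step 1: 100 μL + 900 μL = 1000 μL total → factor 1000/100 = 10
Step 2: 50 μL brought to 500 μL → factor 500/50 = 10
Step 3: 100 μL brought to 500 μL → factor 500/100 = 5
Step 4: v brought to 10 mL → factor = 10 mL/v
Product of known-step factors = 500
Overall factor = 25.0 μg/mL / (2.50 ng/mL) = 10000
Step-4 factor = 10000 / 500 = 20
v = 10 mL / 20 = 0.500 mL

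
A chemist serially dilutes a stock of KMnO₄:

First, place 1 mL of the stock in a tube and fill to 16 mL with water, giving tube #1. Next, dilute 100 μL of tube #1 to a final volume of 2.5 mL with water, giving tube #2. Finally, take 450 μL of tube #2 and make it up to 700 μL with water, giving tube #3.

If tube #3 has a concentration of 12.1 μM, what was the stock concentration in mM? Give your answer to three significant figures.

7.53 mM

Step 1: 1 mL brought to 16 mL → factor 16/1 = 16
Step 2: 100 μL brought to 2.5 mL → factor 2500/100 = 25
Step 3: 450 μL brought to 700 μL → factor 700/450 = 1.5556
Overall dilution factor = 16 × 25 × 1.5556 = 622.22
Stock = 12.1 μM × 622.22 = 7529 μM = 7.53 mM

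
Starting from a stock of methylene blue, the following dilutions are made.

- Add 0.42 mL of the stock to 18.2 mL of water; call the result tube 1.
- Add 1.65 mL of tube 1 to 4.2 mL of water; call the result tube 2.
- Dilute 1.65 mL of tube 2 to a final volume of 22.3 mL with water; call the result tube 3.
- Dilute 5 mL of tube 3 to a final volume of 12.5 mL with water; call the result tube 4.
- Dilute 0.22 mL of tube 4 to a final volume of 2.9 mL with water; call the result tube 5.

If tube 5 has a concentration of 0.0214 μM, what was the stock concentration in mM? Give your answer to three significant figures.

1.50 mM

Step 1: 0.42 mL + 18.2 mL = 18.62 mL total → factor 18.62/0.42 = 44.333
Step 2: 1.65 mL + 4.2 mL = 5.85 mL total → factor 5.85/1.65 = 3.5455
Step 3: 1.65 mL brought to 22.3 mL → factor 22.3/1.65 = 13.515
Step 4: 5 mL brought to 12.5 mL → factor 12.5/5 = 2.5
Step 5: 0.22 mL brought to 2.9 mL → factor 2.9/0.22 = 13.182
Overall dilution factor = 44.333 × 3.5455 × 13.515 × 2.5 × 13.182 = 70007
Stock = 0.0214 μM × 70007 = 1498 μM = 1.50 mM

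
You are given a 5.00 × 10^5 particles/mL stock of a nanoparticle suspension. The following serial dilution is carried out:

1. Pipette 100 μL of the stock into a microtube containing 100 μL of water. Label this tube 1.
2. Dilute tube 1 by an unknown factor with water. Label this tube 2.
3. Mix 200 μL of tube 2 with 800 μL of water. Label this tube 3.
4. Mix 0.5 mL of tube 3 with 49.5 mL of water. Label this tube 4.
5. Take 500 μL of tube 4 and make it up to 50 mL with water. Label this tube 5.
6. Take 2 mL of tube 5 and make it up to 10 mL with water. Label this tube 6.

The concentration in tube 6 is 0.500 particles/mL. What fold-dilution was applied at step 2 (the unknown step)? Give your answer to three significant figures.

Step 1: 100 μL + 100 μL = 200 μL total → factor 200/100 = 2
Step 2: unknown factor x
Step 3: 200 μL + 800 μL = 1000 μL total → factor 1000/200 = 5
Step 4: 0.5 mL + 49.5 mL = 50 mL total → factor 50/0.5 = 100
Step 5: 500 μL brought to 50 mL → factor 50000/500 = 100
Step 6: 2 mL brought to 10 mL → factor 10/2 = 5
Product of known-step factors = 5 × 10^5
Overall factor = 5.00 × 10^5 particles/mL / (0.500 particles/mL) = 1 × 10^6
x = 1 × 10^6 / 5 × 10^5 = 2.00

2.00-fold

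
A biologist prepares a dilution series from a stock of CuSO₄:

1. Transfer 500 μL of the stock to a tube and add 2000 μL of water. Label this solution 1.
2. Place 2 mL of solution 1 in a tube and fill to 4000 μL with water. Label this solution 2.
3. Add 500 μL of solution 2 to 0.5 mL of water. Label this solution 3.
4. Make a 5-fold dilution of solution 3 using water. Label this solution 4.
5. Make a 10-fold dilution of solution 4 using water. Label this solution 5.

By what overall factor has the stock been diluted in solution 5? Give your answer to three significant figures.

1.00 × 10^3

Step 1: 500 μL + 2000 μL = 2500 μL total → factor 2500/500 = 5
Step 2: 2 mL brought to 4000 μL → factor 4/2 = 2
Step 3: 500 μL + 0.5 mL = 1000 μL total → factor 1000/500 = 2
Step 4: 5-fold → factor 5
Step 5: 10-fold → factor 10
Overall dilution factor = 5 × 2 × 2 × 5 × 10 = 1000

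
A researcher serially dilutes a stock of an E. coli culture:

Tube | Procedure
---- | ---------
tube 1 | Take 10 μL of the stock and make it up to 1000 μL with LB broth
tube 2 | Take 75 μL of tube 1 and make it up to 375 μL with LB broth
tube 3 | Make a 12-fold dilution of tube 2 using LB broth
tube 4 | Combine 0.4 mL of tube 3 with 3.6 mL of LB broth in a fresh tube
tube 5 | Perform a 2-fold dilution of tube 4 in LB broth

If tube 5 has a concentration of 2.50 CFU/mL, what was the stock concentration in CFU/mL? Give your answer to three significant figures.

Step 1: 10 μL brought to 1000 μL → factor 1000/10 = 100
Step 2: 75 μL brought to 375 μL → factor 375/75 = 5
Step 3: 12-fold → factor 12
Step 4: 0.4 mL + 3.6 mL = 4 mL total → factor 4/0.4 = 10
Step 5: 2-fold → factor 2
Overall dilution factor = 100 × 5 × 12 × 10 × 2 = 1.2 × 10^5
Stock = 2.50 CFU/mL × 1.2 × 10^5 = 3.00 × 10^5 CFU/mL

3.00 × 10^5 CFU/mL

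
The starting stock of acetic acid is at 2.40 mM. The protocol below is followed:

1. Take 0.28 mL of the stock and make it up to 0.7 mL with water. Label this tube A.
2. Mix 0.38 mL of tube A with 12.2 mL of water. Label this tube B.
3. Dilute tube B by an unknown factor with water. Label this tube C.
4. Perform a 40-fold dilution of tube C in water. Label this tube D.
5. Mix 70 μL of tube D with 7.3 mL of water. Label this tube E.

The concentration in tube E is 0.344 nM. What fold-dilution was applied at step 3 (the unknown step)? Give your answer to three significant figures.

20.0-fold

Step 1: 0.28 mL brought to 0.7 mL → factor 0.7/0.28 = 2.5
Step 2: 0.38 mL + 12.2 mL = 12.58 mL total → factor 12.58/0.38 = 33.105
Step 3: unknown factor x
Step 4: 40-fold → factor 40
Step 5: 70 μL + 7.3 mL = 7370 μL total → factor 7370/70 = 105.29
Product of known-step factors = 3.4855 × 10^5
Overall factor = 2.40 mM / (0.344 nM) = 6.9767 × 10^6
x = 6.9767 × 10^6 / 3.4855 × 10^5 = 20.0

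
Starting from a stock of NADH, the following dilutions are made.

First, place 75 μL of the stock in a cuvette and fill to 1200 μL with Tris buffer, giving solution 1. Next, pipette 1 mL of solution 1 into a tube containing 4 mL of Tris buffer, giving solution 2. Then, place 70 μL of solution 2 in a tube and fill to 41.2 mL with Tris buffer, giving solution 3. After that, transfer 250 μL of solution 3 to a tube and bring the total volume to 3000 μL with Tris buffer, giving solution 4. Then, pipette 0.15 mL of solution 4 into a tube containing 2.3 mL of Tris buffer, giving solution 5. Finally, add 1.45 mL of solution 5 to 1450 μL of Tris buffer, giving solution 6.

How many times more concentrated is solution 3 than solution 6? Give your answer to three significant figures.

392

Step 1: 75 μL brought to 1200 μL → factor 1200/75 = 16
Step 2: 1 mL + 4 mL = 5 mL total → factor 5/1 = 5
Step 3: 70 μL brought to 41.2 mL → factor 41200/70 = 588.57
Step 4: 250 μL brought to 3000 μL → factor 3000/250 = 12
Step 5: 0.15 mL + 2.3 mL = 2.45 mL total → factor 2.45/0.15 = 16.333
Step 6: 1.45 mL + 1450 μL = 2.9 mL total → factor 2.9/1.45 = 2
Dilution factor to solution 3 = 47086; to solution 6 = 1.8458 × 10^7
[solution 3]/[solution 6] = (factor to solution 6)/(factor to solution 3) = 1.8458 × 10^7/47086 = 392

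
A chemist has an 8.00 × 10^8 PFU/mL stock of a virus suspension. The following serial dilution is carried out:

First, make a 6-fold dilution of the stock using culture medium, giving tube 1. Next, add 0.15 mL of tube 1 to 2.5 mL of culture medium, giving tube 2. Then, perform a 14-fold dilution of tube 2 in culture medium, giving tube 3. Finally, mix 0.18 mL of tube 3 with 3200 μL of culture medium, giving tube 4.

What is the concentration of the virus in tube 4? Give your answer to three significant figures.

Step 1: 6-fold → factor 6
Step 2: 0.15 mL + 2.5 mL = 2.65 mL total → factor 2.65/0.15 = 17.667
Step 3: 14-fold → factor 14
Step 4: 0.18 mL + 3200 μL = 3.38 mL total → factor 3.38/0.18 = 18.778
Overall dilution factor = 6 × 17.667 × 14 × 18.778 = 27866
Final = 8.00 × 10^8 PFU/mL / 27866 = 2.87 × 10^4 PFU/mL

2.87 × 10^4 PFU/mL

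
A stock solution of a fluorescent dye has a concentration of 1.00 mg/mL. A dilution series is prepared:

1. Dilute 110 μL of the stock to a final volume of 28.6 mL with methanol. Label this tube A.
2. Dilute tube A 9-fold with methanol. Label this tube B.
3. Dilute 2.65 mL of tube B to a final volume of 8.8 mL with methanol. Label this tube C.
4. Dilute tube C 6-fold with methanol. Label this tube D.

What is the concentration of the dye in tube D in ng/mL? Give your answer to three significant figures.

Step 1: 110 μL brought to 28.6 mL → factor 28600/110 = 260
Step 2: 9-fold → factor 9
Step 3: 2.65 mL brought to 8.8 mL → factor 8.8/2.65 = 3.3208
Step 4: 6-fold → factor 6
Overall dilution factor = 260 × 9 × 3.3208 × 6 = 46623
Final = 1.00 mg/mL / 46623 = 2.145 × 10^-5 mg/mL = 21.4 ng/mL

21.4 ng/mL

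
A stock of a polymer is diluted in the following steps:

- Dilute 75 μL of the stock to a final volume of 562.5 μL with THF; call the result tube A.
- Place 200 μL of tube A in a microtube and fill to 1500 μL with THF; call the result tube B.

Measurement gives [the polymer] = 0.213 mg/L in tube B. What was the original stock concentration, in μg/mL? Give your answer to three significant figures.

Step 1: 75 μL brought to 562.5 μL → factor 562.5/75 = 7.5
Step 2: 200 μL brought to 1500 μL → factor 1500/200 = 7.5
Overall dilution factor = 7.5 × 7.5 = 56.25
Stock = 0.213 mg/L × 56.25 = 11.98 mg/L = 12.0 μg/mL

12.0 μg/mL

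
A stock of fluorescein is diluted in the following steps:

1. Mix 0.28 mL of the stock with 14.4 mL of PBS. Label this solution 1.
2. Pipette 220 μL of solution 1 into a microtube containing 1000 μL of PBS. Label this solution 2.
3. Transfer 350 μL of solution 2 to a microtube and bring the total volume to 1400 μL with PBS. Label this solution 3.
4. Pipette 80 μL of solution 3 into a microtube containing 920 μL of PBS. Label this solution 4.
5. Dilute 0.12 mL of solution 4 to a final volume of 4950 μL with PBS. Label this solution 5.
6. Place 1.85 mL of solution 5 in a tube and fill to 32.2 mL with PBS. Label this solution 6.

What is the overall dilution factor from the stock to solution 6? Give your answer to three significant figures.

Step 1: 0.28 mL + 14.4 mL = 14.68 mL total → factor 14.68/0.28 = 52.429
Step 2: 220 μL + 1000 μL = 1220 μL total → factor 1220/220 = 5.5455
Step 3: 350 μL brought to 1400 μL → factor 1400/350 = 4
Step 4: 80 μL + 920 μL = 1000 μL total → factor 1000/80 = 12.5
Step 5: 0.12 mL brought to 4950 μL → factor 4.95/0.12 = 41.25
Step 6: 1.85 mL brought to 32.2 mL → factor 32.2/1.85 = 17.405
Overall dilution factor = 52.429 × 5.5455 × 4 × 12.5 × 41.25 × 17.405 = 1.0437 × 10^7

1.04 × 10^7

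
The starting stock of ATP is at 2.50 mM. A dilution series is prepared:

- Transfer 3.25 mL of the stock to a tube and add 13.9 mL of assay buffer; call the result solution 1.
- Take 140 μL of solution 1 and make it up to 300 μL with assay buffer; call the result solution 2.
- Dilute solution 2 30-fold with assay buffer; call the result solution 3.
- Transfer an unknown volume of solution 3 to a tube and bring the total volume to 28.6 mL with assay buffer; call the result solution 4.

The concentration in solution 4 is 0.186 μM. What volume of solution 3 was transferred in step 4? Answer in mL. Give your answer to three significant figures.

0.722 mL

Step 1: 3.25 mL + 13.9 mL = 17.15 mL total → factor 17.15/3.25 = 5.2769
Step 2: 140 μL brought to 300 μL → factor 300/140 = 2.1429
Step 3: 30-fold → factor 30
Step 4: v brought to 28.6 mL → factor = 28.6 mL/v
Product of known-step factors = 339.23
Overall factor = 2.50 mM / (0.186 μM) = 13441
Step-4 factor = 13441 / 339.23 = 39.622
v = 28.6 mL / 39.622 = 0.722 mL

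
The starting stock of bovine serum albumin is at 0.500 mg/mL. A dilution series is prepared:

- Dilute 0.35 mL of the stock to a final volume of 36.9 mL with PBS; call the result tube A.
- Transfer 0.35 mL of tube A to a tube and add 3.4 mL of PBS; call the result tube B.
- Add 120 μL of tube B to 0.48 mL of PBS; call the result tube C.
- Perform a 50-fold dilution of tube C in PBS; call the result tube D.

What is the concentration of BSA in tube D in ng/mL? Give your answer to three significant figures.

1.77 ng/mL

Step 1: 0.35 mL brought to 36.9 mL → factor 36.9/0.35 = 105.43
Step 2: 0.35 mL + 3.4 mL = 3.75 mL total → factor 3.75/0.35 = 10.714
Step 3: 120 μL + 0.48 mL = 600 μL total → factor 600/120 = 5
Step 4: 50-fold → factor 50
Overall dilution factor = 105.43 × 10.714 × 5 × 50 = 2.824 × 10^5
Final = 0.500 mg/mL / 2.824 × 10^5 = 1.771 × 10^-6 mg/mL = 1.77 ng/mL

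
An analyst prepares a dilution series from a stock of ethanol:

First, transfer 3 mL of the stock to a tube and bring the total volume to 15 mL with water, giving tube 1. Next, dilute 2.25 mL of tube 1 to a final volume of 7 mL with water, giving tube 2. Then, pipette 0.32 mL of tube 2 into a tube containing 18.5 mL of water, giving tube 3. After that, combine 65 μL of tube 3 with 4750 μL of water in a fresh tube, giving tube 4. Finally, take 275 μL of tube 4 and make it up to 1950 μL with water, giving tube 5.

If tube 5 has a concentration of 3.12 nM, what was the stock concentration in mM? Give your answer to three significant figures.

1.50 mM

Step 1: 3 mL brought to 15 mL → factor 15/3 = 5
Step 2: 2.25 mL brought to 7 mL → factor 7/2.25 = 3.1111
Step 3: 0.32 mL + 18.5 mL = 18.82 mL total → factor 18.82/0.32 = 58.812
Step 4: 65 μL + 4750 μL = 4815 μL total → factor 4815/65 = 74.077
Step 5: 275 μL brought to 1950 μL → factor 1950/275 = 7.0909
Overall dilution factor = 5 × 3.1111 × 58.812 × 74.077 × 7.0909 = 4.8055 × 10^5
Stock = 3.12 nM × 4.8055 × 10^5 = 1.499 × 10^6 nM = 1.50 mM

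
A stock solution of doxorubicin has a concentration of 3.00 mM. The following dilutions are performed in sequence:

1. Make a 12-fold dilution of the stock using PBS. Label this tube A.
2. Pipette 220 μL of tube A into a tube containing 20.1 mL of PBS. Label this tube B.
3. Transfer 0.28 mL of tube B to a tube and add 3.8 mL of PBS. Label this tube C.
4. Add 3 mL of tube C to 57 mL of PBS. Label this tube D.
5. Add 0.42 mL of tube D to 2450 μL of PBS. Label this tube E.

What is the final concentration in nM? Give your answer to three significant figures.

1.36 nM

Step 1: 12-fold → factor 12
Step 2: 220 μL + 20.1 mL = 20320 μL total → factor 20320/220 = 92.364
Step 3: 0.28 mL + 3.8 mL = 4.08 mL total → factor 4.08/0.28 = 14.571
Step 4: 3 mL + 57 mL = 60 mL total → factor 60/3 = 20
Step 5: 0.42 mL + 2450 μL = 2.87 mL total → factor 2.87/0.42 = 6.8333
Overall dilution factor = 12 × 92.364 × 14.571 × 20 × 6.8333 = 2.2072 × 10^6
Final = 3.00 mM / 2.2072 × 10^6 = 1.359 × 10^-6 mM = 1.36 nM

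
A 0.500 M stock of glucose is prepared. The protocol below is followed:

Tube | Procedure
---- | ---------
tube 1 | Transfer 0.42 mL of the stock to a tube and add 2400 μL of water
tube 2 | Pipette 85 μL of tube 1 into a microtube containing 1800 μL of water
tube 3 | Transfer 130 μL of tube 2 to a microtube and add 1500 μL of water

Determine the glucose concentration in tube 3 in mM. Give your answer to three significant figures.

0.268 mM

Step 1: 0.42 mL + 2400 μL = 2.82 mL total → factor 2.82/0.42 = 6.7143
Step 2: 85 μL + 1800 μL = 1885 μL total → factor 1885/85 = 22.176
Step 3: 130 μL + 1500 μL = 1630 μL total → factor 1630/130 = 12.538
Overall dilution factor = 6.7143 × 22.176 × 12.538 = 1867
Final = 0.500 M / 1867 = 0.0002678 M = 0.268 mM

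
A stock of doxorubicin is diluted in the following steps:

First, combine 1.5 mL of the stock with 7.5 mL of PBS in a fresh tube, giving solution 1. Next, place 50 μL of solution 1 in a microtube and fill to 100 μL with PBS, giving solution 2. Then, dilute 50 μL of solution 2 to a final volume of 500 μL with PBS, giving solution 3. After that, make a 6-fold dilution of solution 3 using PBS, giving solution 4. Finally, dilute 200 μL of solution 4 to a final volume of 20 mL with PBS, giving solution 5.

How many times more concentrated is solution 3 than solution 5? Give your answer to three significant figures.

Step 1: 1.5 mL + 7.5 mL = 9 mL total → factor 9/1.5 = 6
Step 2: 50 μL brought to 100 μL → factor 100/50 = 2
Step 3: 50 μL brought to 500 μL → factor 500/50 = 10
Step 4: 6-fold → factor 6
Step 5: 200 μL brought to 20 mL → factor 20000/200 = 100
Dilution factor to solution 3 = 120; to solution 5 = 72000
[solution 3]/[solution 5] = (factor to solution 5)/(factor to solution 3) = 72000/120 = 600

600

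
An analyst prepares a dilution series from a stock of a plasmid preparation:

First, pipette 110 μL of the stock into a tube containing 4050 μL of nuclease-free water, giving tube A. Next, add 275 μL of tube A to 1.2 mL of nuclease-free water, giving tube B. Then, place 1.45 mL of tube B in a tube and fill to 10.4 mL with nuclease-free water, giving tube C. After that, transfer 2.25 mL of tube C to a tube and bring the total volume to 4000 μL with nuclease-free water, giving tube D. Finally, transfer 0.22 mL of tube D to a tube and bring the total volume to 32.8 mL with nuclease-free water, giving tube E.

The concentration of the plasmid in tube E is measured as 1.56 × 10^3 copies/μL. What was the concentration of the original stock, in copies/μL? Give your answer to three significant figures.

Step 1: 110 μL + 4050 μL = 4160 μL total → factor 4160/110 = 37.818
Step 2: 275 μL + 1.2 mL = 1475 μL total → factor 1475/275 = 5.3636
Step 3: 1.45 mL brought to 10.4 mL → factor 10.4/1.45 = 7.1724
Step 4: 2.25 mL brought to 4000 μL → factor 4/2.25 = 1.7778
Step 5: 0.22 mL brought to 32.8 mL → factor 32.8/0.22 = 149.09
Overall dilution factor = 37.818 × 5.3636 × 7.1724 × 1.7778 × 149.09 = 3.8562 × 10^5
Stock = 1.56 × 10^3 copies/μL × 3.8562 × 10^5 = 6.02 × 10^8 copies/μL

6.02 × 10^8 copies/μL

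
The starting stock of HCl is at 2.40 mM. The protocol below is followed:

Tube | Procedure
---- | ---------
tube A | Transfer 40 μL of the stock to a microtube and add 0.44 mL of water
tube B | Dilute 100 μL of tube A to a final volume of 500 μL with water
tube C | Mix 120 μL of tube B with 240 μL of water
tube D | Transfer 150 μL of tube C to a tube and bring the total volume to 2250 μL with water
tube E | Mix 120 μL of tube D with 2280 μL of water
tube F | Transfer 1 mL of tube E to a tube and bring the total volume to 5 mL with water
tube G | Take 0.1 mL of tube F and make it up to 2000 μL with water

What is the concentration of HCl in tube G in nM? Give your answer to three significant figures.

0.444 nM

Step 1: 40 μL + 0.44 mL = 480 μL total → factor 480/40 = 12
Step 2: 100 μL brought to 500 μL → factor 500/100 = 5
Step 3: 120 μL + 240 μL = 360 μL total → factor 360/120 = 3
Step 4: 150 μL brought to 2250 μL → factor 2250/150 = 15
Step 5: 120 μL + 2280 μL = 2400 μL total → factor 2400/120 = 20
Step 6: 1 mL brought to 5 mL → factor 5/1 = 5
Step 7: 0.1 mL brought to 2000 μL → factor 2/0.1 = 20
Overall dilution factor = 12 × 5 × 3 × 15 × 20 × 5 × 20 = 5.4 × 10^6
Final = 2.40 mM / 5.4 × 10^6 = 4.444 × 10^-7 mM = 0.444 nM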